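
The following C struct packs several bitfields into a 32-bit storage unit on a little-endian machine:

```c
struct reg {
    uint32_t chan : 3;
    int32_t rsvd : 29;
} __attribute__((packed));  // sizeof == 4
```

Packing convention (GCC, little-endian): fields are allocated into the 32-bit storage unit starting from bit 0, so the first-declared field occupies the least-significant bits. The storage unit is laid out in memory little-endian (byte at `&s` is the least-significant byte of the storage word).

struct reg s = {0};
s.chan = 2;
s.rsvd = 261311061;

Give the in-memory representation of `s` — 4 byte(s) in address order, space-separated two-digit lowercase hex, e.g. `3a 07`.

chan (3b) val=2 bits=0x2 at bit 0: 0x00000002
rsvd (29b) val=261311061 bits=0xf934a55 at bit 3: 0x7c9a52aa
word = 0x7c9a52aa → little-endian bytes:
  [0]=0xaa  [1]=0x52  [2]=0x9a  [3]=0x7c

aa 52 9a 7c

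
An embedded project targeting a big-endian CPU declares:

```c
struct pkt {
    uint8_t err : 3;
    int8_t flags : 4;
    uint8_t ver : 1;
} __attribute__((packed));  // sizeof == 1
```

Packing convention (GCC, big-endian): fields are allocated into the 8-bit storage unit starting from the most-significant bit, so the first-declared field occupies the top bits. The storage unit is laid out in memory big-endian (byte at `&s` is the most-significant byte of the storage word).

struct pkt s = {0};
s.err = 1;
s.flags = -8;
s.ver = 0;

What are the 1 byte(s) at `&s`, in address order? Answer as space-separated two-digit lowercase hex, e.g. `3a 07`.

30

err:3 = 1 → 0x1 << 5 → word 0x20
flags:4 = -8 → 0x8 << 1 → word 0x30
ver:1 = 0 → 0x0 << 0 → word 0x30
word = 0x30 → big-endian bytes:
  [0]=0x30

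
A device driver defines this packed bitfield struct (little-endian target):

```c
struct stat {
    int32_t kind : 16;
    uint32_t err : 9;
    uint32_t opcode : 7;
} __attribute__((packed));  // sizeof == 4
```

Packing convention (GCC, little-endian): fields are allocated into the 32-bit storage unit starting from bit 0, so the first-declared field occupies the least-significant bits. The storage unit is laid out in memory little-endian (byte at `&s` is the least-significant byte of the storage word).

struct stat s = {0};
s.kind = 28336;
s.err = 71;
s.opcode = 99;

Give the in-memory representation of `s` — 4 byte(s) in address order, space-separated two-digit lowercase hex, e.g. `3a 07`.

kind (16b) val=28336 bits=0x6eb0 at bit 0: 0x00006eb0
err (9b) val=71 bits=0x47 at bit 16: 0x00476eb0
opcode (7b) val=99 bits=0x63 at bit 25: 0xc6476eb0
word = 0xc6476eb0 → little-endian bytes:
  [0]=0xb0  [1]=0x6e  [2]=0x47  [3]=0xc6

b0 6e 47 c6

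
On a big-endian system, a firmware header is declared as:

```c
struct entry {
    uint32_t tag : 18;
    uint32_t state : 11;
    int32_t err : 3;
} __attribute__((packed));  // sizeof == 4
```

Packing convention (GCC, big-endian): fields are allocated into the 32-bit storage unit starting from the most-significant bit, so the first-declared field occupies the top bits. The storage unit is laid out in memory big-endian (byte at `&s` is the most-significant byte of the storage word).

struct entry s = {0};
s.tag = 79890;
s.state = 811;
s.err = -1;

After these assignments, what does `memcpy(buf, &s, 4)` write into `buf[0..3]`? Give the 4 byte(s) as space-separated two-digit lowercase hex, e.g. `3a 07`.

4e 04 99 5f

tag:18 = 79890 → 0x13812 << 14 → word 0x4e048000
state:11 = 811 → 0x32b << 3 → word 0x4e049958
err:3 = -1 → 0x7 << 0 → word 0x4e04995f
word = 0x4e04995f → big-endian bytes:
  [0]=0x4e  [1]=0x04  [2]=0x99  [3]=0x5f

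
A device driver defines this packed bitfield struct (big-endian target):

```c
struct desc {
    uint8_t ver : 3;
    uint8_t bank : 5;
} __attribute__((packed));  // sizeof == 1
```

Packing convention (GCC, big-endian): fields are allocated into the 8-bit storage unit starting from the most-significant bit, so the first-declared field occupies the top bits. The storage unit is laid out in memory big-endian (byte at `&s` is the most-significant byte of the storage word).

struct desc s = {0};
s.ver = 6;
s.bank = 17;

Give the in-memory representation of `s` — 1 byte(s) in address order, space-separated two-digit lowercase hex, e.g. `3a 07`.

d1

ver:3 = 6 → 0x6 << 5 → word 0xc0
bank:5 = 17 → 0x11 << 0 → word 0xd1
word = 0xd1 → big-endian bytes:
  [0]=0xd1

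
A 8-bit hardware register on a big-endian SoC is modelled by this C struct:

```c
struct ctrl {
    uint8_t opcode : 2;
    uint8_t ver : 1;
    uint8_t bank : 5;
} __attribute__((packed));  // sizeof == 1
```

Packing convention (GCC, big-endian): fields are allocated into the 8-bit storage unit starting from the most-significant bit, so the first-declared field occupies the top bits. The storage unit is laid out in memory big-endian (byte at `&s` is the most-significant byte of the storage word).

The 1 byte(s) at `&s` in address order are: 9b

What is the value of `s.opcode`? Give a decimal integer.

[0]=0x9b (big-endian) → word 0x9b
opcode:2 @ bit 6 → (0x9b>>6)&0x3 = 0x2  ←
ver:1 @ bit 5 → (0x9b>>5)&0x1 = 0x0
bank:5 @ bit 0 → (0x9b>>0)&0x1f = 0x1b

2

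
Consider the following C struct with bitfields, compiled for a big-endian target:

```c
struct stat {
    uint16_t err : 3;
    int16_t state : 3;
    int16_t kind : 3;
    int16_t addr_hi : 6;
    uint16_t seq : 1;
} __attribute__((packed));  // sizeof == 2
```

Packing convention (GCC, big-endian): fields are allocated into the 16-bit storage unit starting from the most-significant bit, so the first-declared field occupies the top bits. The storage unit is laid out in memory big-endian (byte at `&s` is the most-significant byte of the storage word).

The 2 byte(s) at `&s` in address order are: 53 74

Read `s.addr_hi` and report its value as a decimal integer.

-6

[0]=0x53 [1]=0x74 (big-endian) → word 0x5374
err [13+:3] = (word>>13) & 0x7 = 2
state [10+:3] = (word>>10) & 0x7 = 4
kind [7+:3] = (word>>7) & 0x7 = 6
addr_hi [1+:6] = (word>>1) & 0x3f = 58  ←
seq [0+:1] = (word>>0) & 0x1 = 0
addr_hi signed 6b, MSB=1: 58 - 64 = -6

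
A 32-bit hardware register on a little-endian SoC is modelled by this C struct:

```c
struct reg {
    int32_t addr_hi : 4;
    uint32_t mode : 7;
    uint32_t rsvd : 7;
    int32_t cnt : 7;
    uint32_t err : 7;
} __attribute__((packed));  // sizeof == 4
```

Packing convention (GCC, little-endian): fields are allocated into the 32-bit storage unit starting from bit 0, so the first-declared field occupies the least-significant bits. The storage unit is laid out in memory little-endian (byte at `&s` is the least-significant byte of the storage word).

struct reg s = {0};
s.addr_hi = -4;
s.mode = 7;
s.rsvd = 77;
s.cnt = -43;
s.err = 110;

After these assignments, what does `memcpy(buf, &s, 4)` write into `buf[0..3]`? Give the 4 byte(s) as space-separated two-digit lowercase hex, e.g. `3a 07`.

7c 68 56 dd

addr_hi (4b) val=-4 bits=0xc at bit 0: 0x0000000c
mode (7b) val=7 bits=0x7 at bit 4: 0x0000007c
rsvd (7b) val=77 bits=0x4d at bit 11: 0x0002687c
cnt (7b) val=-43 bits=0x55 at bit 18: 0x0156687c
err (7b) val=110 bits=0x6e at bit 25: 0xdd56687c
word = 0xdd56687c → little-endian bytes:
  [0]=0x7c  [1]=0x68  [2]=0x56  [3]=0xdd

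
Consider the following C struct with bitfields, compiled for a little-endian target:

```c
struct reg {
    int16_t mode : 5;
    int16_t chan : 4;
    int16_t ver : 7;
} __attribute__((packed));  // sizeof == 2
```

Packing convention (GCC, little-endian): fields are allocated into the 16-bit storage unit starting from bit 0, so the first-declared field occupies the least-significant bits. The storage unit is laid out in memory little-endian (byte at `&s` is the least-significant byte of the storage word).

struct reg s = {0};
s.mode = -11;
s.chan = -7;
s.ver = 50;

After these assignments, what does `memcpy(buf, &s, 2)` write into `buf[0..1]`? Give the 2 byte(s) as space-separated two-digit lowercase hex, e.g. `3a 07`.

mode (5b) val=-11 bits=0x15 at bit 0: 0x0015
chan (4b) val=-7 bits=0x9 at bit 5: 0x0135
ver (7b) val=50 bits=0x32 at bit 9: 0x6535
word = 0x6535 → little-endian bytes:
  [0]=0x35  [1]=0x65

35 65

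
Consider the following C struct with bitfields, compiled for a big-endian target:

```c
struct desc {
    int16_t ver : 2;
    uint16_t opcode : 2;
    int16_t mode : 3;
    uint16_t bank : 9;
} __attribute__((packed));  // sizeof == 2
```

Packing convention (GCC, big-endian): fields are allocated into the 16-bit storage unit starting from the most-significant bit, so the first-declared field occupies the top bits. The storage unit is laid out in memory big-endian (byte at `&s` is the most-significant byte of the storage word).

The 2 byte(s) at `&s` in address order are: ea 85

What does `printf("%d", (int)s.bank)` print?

133

[0]=0xea [1]=0x85 (big-endian) → word 0xea85
ver [14+:2] = (word>>14) & 0x3 = 3
opcode [12+:2] = (word>>12) & 0x3 = 2
mode [9+:3] = (word>>9) & 0x7 = 5
bank [0+:9] = (word>>0) & 0x1ff = 133  ←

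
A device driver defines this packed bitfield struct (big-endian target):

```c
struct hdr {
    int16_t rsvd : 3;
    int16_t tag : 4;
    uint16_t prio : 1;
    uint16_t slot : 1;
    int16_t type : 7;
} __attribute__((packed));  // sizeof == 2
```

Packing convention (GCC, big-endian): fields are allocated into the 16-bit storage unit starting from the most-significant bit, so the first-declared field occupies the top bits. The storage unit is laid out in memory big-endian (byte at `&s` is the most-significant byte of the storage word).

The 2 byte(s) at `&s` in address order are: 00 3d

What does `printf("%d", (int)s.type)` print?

[0]=0x00 [1]=0x3d (big-endian) → word 0x003d
rsvd [13+:3] = (word>>13) & 0x7 = 0
tag [9+:4] = (word>>9) & 0xf = 0
prio [8+:1] = (word>>8) & 0x1 = 0
slot [7+:1] = (word>>7) & 0x1 = 0
type [0+:7] = (word>>0) & 0x7f = 61  ←
type signed 7b, MSB=0: value = 61

61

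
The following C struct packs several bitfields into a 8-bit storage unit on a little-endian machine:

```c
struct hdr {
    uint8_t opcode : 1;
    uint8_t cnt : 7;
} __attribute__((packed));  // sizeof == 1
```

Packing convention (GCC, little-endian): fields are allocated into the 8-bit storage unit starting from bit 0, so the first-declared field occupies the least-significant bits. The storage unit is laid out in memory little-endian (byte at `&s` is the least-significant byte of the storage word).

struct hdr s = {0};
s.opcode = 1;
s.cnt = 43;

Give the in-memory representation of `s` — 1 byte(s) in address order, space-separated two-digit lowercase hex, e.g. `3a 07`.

opcode (1b) val=1 bits=0x1 at bit 0: 0x01
cnt (7b) val=43 bits=0x2b at bit 1: 0x57
word = 0x57 → little-endian bytes:
  [0]=0x57

57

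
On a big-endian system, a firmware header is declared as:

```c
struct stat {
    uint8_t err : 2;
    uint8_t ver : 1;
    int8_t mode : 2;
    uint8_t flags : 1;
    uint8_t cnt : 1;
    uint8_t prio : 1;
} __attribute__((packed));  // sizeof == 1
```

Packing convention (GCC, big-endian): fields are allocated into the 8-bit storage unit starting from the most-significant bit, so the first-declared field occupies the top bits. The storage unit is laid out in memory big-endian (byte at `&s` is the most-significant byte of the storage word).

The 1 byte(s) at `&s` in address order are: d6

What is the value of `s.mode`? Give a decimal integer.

-2

[0]=0xd6 (big-endian) → word 0xd6
err [6+:2] = (word>>6) & 0x3 = 3
ver [5+:1] = (word>>5) & 0x1 = 0
mode [3+:2] = (word>>3) & 0x3 = 2  ←
flags [2+:1] = (word>>2) & 0x1 = 1
cnt [1+:1] = (word>>1) & 0x1 = 1
prio [0+:1] = (word>>0) & 0x1 = 0
mode signed 2b, MSB=1: 2 - 4 = -2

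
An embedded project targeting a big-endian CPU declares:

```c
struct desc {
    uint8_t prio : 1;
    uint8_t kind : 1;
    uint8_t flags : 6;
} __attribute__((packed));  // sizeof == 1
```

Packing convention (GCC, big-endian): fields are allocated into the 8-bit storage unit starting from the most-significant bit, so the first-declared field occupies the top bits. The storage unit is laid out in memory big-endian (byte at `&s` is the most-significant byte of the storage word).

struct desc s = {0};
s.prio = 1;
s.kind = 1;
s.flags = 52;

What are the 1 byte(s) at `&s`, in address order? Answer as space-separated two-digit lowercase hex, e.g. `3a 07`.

prio (1b) val=1 bits=0x1 at bit 7: 0x80
kind (1b) val=1 bits=0x1 at bit 6: 0xc0
flags (6b) val=52 bits=0x34 at bit 0: 0xf4
word = 0xf4 → big-endian bytes:
  [0]=0xf4

f4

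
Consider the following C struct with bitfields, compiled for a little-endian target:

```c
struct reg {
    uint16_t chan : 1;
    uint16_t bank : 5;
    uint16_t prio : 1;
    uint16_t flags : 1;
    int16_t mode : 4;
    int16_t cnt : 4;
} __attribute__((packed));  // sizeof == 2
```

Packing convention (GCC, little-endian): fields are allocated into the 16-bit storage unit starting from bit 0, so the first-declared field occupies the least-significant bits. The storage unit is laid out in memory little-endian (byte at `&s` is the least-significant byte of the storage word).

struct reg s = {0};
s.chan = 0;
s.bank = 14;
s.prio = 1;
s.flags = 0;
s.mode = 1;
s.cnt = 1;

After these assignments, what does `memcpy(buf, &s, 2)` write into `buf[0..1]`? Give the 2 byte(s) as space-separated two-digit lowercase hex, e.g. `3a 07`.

5c 11

[0+:1] chan=0 & 0x1 = 0x0; word=0x0000
[1+:5] bank=14 & 0x1f = 0xe; word=0x001c
[6+:1] prio=1 & 0x1 = 0x1; word=0x005c
[7+:1] flags=0 & 0x1 = 0x0; word=0x005c
[8+:4] mode=1 & 0xf = 0x1; word=0x015c
[12+:4] cnt=1 & 0xf = 0x1; word=0x115c
word = 0x115c → little-endian bytes:
  [0]=0x5c  [1]=0x11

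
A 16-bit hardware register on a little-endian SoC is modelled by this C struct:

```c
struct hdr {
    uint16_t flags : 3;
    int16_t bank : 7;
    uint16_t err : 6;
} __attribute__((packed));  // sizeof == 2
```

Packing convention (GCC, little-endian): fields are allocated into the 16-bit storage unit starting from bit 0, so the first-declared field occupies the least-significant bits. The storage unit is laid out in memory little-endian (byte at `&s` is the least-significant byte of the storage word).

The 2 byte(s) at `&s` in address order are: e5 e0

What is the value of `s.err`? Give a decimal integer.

[0]=0xe5 [1]=0xe0 (little-endian) → word 0xe0e5
flags [0+:3] = (word>>0) & 0x7 = 5
bank [3+:7] = (word>>3) & 0x7f = 28
err [10+:6] = (word>>10) & 0x3f = 56  ←

56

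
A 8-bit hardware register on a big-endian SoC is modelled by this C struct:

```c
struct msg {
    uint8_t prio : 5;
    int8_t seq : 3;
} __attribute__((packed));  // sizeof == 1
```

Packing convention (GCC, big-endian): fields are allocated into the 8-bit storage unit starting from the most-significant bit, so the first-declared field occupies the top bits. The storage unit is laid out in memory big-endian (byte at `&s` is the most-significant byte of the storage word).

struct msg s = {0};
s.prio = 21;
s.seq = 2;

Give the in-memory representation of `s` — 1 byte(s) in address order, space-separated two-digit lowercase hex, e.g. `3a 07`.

prio:5 = 21 → 0x15 << 3 → word 0xa8
seq:3 = 2 → 0x2 << 0 → word 0xaa
word = 0xaa → big-endian bytes:
  [0]=0xaa

aa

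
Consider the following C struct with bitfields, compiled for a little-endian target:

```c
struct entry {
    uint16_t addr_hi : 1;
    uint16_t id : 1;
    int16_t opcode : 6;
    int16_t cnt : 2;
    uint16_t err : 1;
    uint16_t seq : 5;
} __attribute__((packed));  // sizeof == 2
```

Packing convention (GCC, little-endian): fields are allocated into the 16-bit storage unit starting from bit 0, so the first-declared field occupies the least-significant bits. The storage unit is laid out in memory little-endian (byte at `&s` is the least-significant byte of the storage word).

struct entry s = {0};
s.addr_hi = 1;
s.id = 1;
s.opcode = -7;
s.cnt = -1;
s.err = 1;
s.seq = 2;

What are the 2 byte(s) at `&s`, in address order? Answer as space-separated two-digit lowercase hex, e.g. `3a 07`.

[0+:1] addr_hi=1 & 0x1 = 0x1; word=0x0001
[1+:1] id=1 & 0x1 = 0x1; word=0x0003
[2+:6] opcode=-7 & 0x3f = 0x39; word=0x00e7
[8+:2] cnt=-1 & 0x3 = 0x3; word=0x03e7
[10+:1] err=1 & 0x1 = 0x1; word=0x07e7
[11+:5] seq=2 & 0x1f = 0x2; word=0x17e7
word = 0x17e7 → little-endian bytes:
  [0]=0xe7  [1]=0x17

e7 17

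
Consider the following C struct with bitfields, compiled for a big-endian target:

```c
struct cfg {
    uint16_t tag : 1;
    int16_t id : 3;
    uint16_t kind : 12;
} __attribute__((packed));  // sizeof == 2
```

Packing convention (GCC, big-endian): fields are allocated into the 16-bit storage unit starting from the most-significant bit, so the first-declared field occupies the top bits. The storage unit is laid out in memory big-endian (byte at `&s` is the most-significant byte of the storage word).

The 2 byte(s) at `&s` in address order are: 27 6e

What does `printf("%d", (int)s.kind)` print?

[0]=0x27 [1]=0x6e (big-endian) → word 0x276e
tag [15+:1] = (word>>15) & 0x1 = 0
id [12+:3] = (word>>12) & 0x7 = 2
kind [0+:12] = (word>>0) & 0xfff = 1902  ←

1902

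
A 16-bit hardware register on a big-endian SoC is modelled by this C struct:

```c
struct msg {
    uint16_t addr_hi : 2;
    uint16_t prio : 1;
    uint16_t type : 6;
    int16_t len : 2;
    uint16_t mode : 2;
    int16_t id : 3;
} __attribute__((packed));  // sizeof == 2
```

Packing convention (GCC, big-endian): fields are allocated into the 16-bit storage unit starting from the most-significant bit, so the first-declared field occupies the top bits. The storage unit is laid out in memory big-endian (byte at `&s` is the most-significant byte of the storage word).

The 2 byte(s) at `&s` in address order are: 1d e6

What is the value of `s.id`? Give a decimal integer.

[0]=0x1d [1]=0xe6 (big-endian) → word 0x1de6
addr_hi:2 @ bit 14 → (0x1de6>>14)&0x3 = 0x0
prio:1 @ bit 13 → (0x1de6>>13)&0x1 = 0x0
type:6 @ bit 7 → (0x1de6>>7)&0x3f = 0x3b
len:2 @ bit 5 → (0x1de6>>5)&0x3 = 0x3
mode:2 @ bit 3 → (0x1de6>>3)&0x3 = 0x0
id:3 @ bit 0 → (0x1de6>>0)&0x7 = 0x6  ←
id signed 3b, MSB=1: 6 - 8 = -2

-2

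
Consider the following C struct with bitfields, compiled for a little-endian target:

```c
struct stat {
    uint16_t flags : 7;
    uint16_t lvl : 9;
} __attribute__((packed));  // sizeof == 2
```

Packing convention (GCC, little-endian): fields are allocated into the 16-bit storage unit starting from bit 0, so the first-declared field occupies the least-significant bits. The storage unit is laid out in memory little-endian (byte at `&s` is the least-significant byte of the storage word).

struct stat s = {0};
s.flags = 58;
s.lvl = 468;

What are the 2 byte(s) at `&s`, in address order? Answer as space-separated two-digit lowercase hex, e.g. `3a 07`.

3a ea

flags (7b) val=58 bits=0x3a at bit 0: 0x003a
lvl (9b) val=468 bits=0x1d4 at bit 7: 0xea3a
word = 0xea3a → little-endian bytes:
  [0]=0x3a  [1]=0xea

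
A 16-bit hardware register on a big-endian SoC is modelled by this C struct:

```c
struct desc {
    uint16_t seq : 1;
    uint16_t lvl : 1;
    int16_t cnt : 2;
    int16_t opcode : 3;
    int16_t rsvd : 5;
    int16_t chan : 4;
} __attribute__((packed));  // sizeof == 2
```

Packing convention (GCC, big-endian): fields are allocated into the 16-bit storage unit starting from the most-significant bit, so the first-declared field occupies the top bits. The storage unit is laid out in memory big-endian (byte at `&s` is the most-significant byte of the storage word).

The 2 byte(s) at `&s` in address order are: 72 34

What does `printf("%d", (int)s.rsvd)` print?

[0]=0x72 [1]=0x34 (big-endian) → word 0x7234
seq [15+:1] = (word>>15) & 0x1 = 0
lvl [14+:1] = (word>>14) & 0x1 = 1
cnt [12+:2] = (word>>12) & 0x3 = 3
opcode [9+:3] = (word>>9) & 0x7 = 1
rsvd [4+:5] = (word>>4) & 0x1f = 3  ←
chan [0+:4] = (word>>0) & 0xf = 4
rsvd signed 5b, MSB=0: value = 3

3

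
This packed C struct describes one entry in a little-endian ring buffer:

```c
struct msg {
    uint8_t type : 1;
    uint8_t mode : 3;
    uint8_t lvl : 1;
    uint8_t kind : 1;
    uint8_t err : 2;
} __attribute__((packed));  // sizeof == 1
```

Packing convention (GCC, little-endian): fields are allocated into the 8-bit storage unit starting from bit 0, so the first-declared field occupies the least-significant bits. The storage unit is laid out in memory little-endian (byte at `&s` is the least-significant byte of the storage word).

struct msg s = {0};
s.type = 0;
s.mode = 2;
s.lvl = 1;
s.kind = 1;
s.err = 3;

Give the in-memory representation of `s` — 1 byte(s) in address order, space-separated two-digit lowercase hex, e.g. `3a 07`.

type (1b) val=0 bits=0x0 at bit 0: 0x00
mode (3b) val=2 bits=0x2 at bit 1: 0x04
lvl (1b) val=1 bits=0x1 at bit 4: 0x14
kind (1b) val=1 bits=0x1 at bit 5: 0x34
err (2b) val=3 bits=0x3 at bit 6: 0xf4
word = 0xf4 → little-endian bytes:
  [0]=0xf4

f4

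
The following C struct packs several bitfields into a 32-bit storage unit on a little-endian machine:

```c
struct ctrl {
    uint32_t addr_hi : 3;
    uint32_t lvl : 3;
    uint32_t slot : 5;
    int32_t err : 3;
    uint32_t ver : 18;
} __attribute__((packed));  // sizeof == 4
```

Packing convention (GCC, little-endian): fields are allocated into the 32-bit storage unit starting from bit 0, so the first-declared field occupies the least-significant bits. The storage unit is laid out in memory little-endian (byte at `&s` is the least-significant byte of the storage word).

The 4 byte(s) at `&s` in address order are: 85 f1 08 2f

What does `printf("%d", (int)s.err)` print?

[0]=0x85 [1]=0xf1 [2]=0x08 [3]=0x2f (little-endian) → word 0x2f08f185
addr_hi [0+:3] = (word>>0) & 0x7 = 5
lvl [3+:3] = (word>>3) & 0x7 = 0
slot [6+:5] = (word>>6) & 0x1f = 6
err [11+:3] = (word>>11) & 0x7 = 6  ←
ver [14+:18] = (word>>14) & 0x3ffff = 48163
err signed 3b, MSB=1: 6 - 8 = -2

-2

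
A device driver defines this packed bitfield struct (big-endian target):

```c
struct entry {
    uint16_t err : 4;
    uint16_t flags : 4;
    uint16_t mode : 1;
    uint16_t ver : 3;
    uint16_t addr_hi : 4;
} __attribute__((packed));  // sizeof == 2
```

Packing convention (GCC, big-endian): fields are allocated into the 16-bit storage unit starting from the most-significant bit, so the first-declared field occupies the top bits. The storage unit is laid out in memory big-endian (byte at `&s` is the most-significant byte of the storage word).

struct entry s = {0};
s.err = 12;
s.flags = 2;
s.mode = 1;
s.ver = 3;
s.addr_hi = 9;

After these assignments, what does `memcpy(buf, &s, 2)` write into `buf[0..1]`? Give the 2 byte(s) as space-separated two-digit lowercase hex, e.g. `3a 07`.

err:4 = 12 → 0xc << 12 → word 0xc000
flags:4 = 2 → 0x2 << 8 → word 0xc200
mode:1 = 1 → 0x1 << 7 → word 0xc280
ver:3 = 3 → 0x3 << 4 → word 0xc2b0
addr_hi:4 = 9 → 0x9 << 0 → word 0xc2b9
word = 0xc2b9 → big-endian bytes:
  [0]=0xc2  [1]=0xb9

c2 b9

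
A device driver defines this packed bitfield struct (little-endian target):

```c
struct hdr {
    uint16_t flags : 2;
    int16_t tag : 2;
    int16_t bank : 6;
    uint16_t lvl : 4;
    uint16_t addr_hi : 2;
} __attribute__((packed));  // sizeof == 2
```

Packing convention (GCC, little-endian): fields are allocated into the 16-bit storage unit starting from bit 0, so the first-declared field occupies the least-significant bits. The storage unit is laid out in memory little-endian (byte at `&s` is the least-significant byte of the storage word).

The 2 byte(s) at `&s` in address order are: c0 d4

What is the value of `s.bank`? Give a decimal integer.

[0]=0xc0 [1]=0xd4 (little-endian) → word 0xd4c0
flags [0+:2] = (word>>0) & 0x3 = 0
tag [2+:2] = (word>>2) & 0x3 = 0
bank [4+:6] = (word>>4) & 0x3f = 12  ←
lvl [10+:4] = (word>>10) & 0xf = 5
addr_hi [14+:2] = (word>>14) & 0x3 = 3
bank signed 6b, MSB=0: value = 12

12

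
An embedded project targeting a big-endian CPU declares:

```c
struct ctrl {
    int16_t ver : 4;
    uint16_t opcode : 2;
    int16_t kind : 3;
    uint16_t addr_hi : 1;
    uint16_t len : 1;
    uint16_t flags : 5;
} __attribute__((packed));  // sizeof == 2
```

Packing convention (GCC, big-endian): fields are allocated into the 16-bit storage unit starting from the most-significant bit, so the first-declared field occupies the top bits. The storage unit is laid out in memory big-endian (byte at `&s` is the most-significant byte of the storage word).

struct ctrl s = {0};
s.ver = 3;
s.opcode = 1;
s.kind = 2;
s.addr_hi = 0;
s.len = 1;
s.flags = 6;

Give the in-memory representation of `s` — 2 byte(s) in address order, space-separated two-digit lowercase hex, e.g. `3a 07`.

[12+:4] ver=3 & 0xf = 0x3; word=0x3000
[10+:2] opcode=1 & 0x3 = 0x1; word=0x3400
[7+:3] kind=2 & 0x7 = 0x2; word=0x3500
[6+:1] addr_hi=0 & 0x1 = 0x0; word=0x3500
[5+:1] len=1 & 0x1 = 0x1; word=0x3520
[0+:5] flags=6 & 0x1f = 0x6; word=0x3526
word = 0x3526 → big-endian bytes:
  [0]=0x35  [1]=0x26

35 26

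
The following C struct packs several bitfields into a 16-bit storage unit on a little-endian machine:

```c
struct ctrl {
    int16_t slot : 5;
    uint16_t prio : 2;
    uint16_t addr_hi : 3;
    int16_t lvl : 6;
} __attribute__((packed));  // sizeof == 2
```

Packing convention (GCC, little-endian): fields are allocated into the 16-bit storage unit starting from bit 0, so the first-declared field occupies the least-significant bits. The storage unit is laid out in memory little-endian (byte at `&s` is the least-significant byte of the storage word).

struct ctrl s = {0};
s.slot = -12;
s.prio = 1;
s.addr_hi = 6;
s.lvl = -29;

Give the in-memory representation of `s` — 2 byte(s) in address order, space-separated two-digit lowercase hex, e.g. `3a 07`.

slot (5b) val=-12 bits=0x14 at bit 0: 0x0014
prio (2b) val=1 bits=0x1 at bit 5: 0x0034
addr_hi (3b) val=6 bits=0x6 at bit 7: 0x0334
lvl (6b) val=-29 bits=0x23 at bit 10: 0x8f34
word = 0x8f34 → little-endian bytes:
  [0]=0x34  [1]=0x8f

34 8f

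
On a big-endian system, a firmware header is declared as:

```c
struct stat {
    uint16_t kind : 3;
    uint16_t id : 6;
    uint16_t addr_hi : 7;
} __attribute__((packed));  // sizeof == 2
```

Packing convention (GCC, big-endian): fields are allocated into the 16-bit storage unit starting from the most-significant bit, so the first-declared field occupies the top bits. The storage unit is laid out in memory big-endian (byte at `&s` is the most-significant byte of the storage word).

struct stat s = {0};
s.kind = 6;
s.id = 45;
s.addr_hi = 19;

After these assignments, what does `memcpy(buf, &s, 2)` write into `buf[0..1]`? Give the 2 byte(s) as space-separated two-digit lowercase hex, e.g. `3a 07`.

d6 93

kind:3 = 6 → 0x6 << 13 → word 0xc000
id:6 = 45 → 0x2d << 7 → word 0xd680
addr_hi:7 = 19 → 0x13 << 0 → word 0xd693
word = 0xd693 → big-endian bytes:
  [0]=0xd6  [1]=0x93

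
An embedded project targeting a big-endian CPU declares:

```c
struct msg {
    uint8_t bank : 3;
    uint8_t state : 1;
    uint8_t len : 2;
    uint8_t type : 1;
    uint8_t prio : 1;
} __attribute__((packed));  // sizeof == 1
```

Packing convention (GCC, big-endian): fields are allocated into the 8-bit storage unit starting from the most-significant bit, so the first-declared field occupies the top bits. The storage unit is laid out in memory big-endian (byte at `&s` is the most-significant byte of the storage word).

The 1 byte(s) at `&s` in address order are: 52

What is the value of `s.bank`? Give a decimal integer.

[0]=0x52 (big-endian) → word 0x52
bank:3 @ bit 5 → (0x52>>5)&0x7 = 0x2  ←
state:1 @ bit 4 → (0x52>>4)&0x1 = 0x1
len:2 @ bit 2 → (0x52>>2)&0x3 = 0x0
type:1 @ bit 1 → (0x52>>1)&0x1 = 0x1
prio:1 @ bit 0 → (0x52>>0)&0x1 = 0x0

2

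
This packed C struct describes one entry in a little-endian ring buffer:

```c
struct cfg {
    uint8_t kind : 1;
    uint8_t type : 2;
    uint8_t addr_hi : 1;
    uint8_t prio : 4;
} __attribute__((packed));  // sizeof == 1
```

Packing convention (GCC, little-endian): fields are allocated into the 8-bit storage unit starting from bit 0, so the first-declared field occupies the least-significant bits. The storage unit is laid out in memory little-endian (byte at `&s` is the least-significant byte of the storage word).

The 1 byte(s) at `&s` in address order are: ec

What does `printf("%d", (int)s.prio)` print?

[0]=0xec (little-endian) → word 0xec
kind:1 @ bit 0 → (0xec>>0)&0x1 = 0x0
type:2 @ bit 1 → (0xec>>1)&0x3 = 0x2
addr_hi:1 @ bit 3 → (0xec>>3)&0x1 = 0x1
prio:4 @ bit 4 → (0xec>>4)&0xf = 0xe  ←

14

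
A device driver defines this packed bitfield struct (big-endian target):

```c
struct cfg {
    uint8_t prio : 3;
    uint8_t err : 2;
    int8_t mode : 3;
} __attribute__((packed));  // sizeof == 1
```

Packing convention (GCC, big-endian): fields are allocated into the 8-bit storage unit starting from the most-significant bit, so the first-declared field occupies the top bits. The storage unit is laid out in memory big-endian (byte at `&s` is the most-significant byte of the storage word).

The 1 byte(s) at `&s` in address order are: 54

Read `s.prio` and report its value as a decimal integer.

2

[0]=0x54 (big-endian) → word 0x54
prio:3 @ bit 5 → (0x54>>5)&0x7 = 0x2  ←
err:2 @ bit 3 → (0x54>>3)&0x3 = 0x2
mode:3 @ bit 0 → (0x54>>0)&0x7 = 0x4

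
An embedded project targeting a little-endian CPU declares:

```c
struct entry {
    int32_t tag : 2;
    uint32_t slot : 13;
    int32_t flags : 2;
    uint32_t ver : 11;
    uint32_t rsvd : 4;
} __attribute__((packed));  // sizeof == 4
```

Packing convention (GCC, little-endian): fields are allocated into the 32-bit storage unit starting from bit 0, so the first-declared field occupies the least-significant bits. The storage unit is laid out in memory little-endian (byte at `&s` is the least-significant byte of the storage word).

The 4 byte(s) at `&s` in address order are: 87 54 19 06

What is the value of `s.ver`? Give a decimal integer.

780

[0]=0x87 [1]=0x54 [2]=0x19 [3]=0x06 (little-endian) → word 0x06195487
tag:2 @ bit 0 → (0x06195487>>0)&0x3 = 0x3
slot:13 @ bit 2 → (0x06195487>>2)&0x1fff = 0x1521
flags:2 @ bit 15 → (0x06195487>>15)&0x3 = 0x2
ver:11 @ bit 17 → (0x06195487>>17)&0x7ff = 0x30c  ←
rsvd:4 @ bit 28 → (0x06195487>>28)&0xf = 0x0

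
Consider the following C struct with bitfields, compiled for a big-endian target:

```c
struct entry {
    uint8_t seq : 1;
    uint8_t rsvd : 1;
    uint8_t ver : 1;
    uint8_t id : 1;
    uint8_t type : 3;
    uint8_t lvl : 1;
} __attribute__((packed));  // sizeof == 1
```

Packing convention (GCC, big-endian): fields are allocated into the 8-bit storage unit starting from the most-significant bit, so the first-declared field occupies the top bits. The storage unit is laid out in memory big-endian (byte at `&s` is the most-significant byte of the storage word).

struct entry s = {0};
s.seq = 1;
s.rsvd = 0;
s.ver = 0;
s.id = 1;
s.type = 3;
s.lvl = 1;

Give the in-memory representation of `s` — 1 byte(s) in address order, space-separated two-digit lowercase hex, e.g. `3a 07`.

97

[7+:1] seq=1 & 0x1 = 0x1; word=0x80
[6+:1] rsvd=0 & 0x1 = 0x0; word=0x80
[5+:1] ver=0 & 0x1 = 0x0; word=0x80
[4+:1] id=1 & 0x1 = 0x1; word=0x90
[1+:3] type=3 & 0x7 = 0x3; word=0x96
[0+:1] lvl=1 & 0x1 = 0x1; word=0x97
word = 0x97 → big-endian bytes:
  [0]=0x97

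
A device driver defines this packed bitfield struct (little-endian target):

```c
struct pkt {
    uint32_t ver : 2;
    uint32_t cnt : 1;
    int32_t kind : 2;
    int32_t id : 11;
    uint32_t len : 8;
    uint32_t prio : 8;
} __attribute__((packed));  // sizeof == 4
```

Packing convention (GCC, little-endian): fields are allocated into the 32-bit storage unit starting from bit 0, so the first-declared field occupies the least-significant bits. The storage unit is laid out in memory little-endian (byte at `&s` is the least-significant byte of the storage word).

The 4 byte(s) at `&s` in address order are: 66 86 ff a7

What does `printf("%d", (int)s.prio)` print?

[0]=0x66 [1]=0x86 [2]=0xff [3]=0xa7 (little-endian) → word 0xa7ff8666
ver:2 @ bit 0 → (0xa7ff8666>>0)&0x3 = 0x2
cnt:1 @ bit 2 → (0xa7ff8666>>2)&0x1 = 0x1
kind:2 @ bit 3 → (0xa7ff8666>>3)&0x3 = 0x0
id:11 @ bit 5 → (0xa7ff8666>>5)&0x7ff = 0x433
len:8 @ bit 16 → (0xa7ff8666>>16)&0xff = 0xff
prio:8 @ bit 24 → (0xa7ff8666>>24)&0xff = 0xa7  ←

167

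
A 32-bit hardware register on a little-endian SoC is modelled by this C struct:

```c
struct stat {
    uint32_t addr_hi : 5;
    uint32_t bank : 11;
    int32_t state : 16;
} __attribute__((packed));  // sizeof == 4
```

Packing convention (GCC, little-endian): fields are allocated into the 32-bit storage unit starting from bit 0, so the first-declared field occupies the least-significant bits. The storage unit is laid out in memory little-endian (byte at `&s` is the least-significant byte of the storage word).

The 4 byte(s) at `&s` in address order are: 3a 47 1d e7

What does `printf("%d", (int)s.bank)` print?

[0]=0x3a [1]=0x47 [2]=0x1d [3]=0xe7 (little-endian) → word 0xe71d473a
addr_hi:5 @ bit 0 → (0xe71d473a>>0)&0x1f = 0x1a
bank:11 @ bit 5 → (0xe71d473a>>5)&0x7ff = 0x239  ←
state:16 @ bit 16 → (0xe71d473a>>16)&0xffff = 0xe71d

569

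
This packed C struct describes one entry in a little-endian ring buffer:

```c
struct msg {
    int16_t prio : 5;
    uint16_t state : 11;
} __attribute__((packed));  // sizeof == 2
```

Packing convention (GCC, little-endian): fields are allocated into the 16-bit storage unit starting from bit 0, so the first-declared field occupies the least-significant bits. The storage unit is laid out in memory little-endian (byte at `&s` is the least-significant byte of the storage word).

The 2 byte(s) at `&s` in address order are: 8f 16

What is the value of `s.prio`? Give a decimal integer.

[0]=0x8f [1]=0x16 (little-endian) → word 0x168f
prio [0+:5] = (word>>0) & 0x1f = 15  ←
state [5+:11] = (word>>5) & 0x7ff = 180
prio signed 5b, MSB=0: value = 15

15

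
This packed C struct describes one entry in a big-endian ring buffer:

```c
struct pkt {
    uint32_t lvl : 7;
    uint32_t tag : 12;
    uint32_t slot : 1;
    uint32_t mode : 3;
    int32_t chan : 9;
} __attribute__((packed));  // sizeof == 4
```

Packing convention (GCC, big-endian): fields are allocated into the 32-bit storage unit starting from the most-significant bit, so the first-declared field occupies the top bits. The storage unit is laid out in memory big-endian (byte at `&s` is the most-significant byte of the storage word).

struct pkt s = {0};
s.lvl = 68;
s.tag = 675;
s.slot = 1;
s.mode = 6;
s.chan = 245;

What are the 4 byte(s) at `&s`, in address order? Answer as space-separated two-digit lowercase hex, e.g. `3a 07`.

88 54 7c f5

[25+:7] lvl=68 & 0x7f = 0x44; word=0x88000000
[13+:12] tag=675 & 0xfff = 0x2a3; word=0x88546000
[12+:1] slot=1 & 0x1 = 0x1; word=0x88547000
[9+:3] mode=6 & 0x7 = 0x6; word=0x88547c00
[0+:9] chan=245 & 0x1ff = 0xf5; word=0x88547cf5
word = 0x88547cf5 → big-endian bytes:
  [0]=0x88  [1]=0x54  [2]=0x7c  [3]=0xf5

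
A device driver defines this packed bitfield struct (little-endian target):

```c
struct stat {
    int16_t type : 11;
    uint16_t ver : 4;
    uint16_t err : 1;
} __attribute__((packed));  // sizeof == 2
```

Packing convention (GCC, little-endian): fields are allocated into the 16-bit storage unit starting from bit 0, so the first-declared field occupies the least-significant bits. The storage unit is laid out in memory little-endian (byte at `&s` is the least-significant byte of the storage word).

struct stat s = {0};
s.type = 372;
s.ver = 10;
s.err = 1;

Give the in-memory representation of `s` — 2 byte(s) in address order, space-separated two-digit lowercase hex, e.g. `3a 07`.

74 d1

type (11b) val=372 bits=0x174 at bit 0: 0x0174
ver (4b) val=10 bits=0xa at bit 11: 0x5174
err (1b) val=1 bits=0x1 at bit 15: 0xd174
word = 0xd174 → little-endian bytes:
  [0]=0x74  [1]=0xd1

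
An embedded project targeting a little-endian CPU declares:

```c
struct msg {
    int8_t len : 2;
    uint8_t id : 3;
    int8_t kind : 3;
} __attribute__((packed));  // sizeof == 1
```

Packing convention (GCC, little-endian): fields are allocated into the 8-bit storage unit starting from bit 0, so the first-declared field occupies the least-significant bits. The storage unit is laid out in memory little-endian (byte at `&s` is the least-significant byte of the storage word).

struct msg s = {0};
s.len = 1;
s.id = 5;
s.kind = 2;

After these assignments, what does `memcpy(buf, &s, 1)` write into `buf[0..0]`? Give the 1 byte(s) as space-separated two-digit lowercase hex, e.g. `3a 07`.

[0+:2] len=1 & 0x3 = 0x1; word=0x01
[2+:3] id=5 & 0x7 = 0x5; word=0x15
[5+:3] kind=2 & 0x7 = 0x2; word=0x55
word = 0x55 → little-endian bytes:
  [0]=0x55

55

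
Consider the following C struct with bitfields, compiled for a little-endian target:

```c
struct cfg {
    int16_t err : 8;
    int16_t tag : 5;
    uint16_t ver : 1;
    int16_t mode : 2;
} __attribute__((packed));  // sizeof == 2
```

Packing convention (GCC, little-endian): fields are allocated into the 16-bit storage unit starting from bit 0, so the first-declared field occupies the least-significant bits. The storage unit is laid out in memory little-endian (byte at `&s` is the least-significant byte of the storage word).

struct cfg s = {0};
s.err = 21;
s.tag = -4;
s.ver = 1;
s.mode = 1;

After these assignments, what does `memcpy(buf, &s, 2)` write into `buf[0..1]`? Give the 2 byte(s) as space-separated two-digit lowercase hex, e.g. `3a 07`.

15 7c

err:8 = 21 → 0x15 << 0 → word 0x0015
tag:5 = -4 → 0x1c << 8 → word 0x1c15
ver:1 = 1 → 0x1 << 13 → word 0x3c15
mode:2 = 1 → 0x1 << 14 → word 0x7c15
word = 0x7c15 → little-endian bytes:
  [0]=0x15  [1]=0x7c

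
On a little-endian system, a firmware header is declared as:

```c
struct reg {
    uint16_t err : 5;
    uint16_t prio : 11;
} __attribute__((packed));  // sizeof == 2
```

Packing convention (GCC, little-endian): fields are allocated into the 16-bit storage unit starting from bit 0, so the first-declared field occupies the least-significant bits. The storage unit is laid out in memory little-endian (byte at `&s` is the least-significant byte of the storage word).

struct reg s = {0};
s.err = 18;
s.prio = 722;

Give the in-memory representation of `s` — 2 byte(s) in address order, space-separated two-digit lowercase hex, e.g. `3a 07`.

52 5a

err:5 = 18 → 0x12 << 0 → word 0x0012
prio:11 = 722 → 0x2d2 << 5 → word 0x5a52
word = 0x5a52 → little-endian bytes:
  [0]=0x52  [1]=0x5a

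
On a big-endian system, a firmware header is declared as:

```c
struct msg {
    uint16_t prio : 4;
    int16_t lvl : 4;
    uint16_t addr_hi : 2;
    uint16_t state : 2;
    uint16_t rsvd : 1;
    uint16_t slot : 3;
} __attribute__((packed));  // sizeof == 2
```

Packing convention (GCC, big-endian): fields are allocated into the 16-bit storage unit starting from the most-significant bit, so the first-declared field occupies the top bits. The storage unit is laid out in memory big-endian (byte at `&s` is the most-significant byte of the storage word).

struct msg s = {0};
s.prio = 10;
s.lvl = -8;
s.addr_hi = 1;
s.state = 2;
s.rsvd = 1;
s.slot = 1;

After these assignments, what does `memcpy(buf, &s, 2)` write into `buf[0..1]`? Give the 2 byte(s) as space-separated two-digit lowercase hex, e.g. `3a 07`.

[12+:4] prio=10 & 0xf = 0xa; word=0xa000
[8+:4] lvl=-8 & 0xf = 0x8; word=0xa800
[6+:2] addr_hi=1 & 0x3 = 0x1; word=0xa840
[4+:2] state=2 & 0x3 = 0x2; word=0xa860
[3+:1] rsvd=1 & 0x1 = 0x1; word=0xa868
[0+:3] slot=1 & 0x7 = 0x1; word=0xa869
word = 0xa869 → big-endian bytes:
  [0]=0xa8  [1]=0x69

a8 69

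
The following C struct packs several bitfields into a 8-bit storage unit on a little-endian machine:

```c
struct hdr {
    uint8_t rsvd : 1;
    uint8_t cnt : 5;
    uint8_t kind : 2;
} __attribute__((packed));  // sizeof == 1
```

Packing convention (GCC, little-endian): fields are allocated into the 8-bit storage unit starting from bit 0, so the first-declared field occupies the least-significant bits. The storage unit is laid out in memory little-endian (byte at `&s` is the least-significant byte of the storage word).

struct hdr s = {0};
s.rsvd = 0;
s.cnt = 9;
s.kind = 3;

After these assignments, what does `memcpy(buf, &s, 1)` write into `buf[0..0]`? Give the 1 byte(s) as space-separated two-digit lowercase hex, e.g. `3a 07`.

rsvd:1 = 0 → 0x0 << 0 → word 0x00
cnt:5 = 9 → 0x9 << 1 → word 0x12
kind:2 = 3 → 0x3 << 6 → word 0xd2
word = 0xd2 → little-endian bytes:
  [0]=0xd2

d2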